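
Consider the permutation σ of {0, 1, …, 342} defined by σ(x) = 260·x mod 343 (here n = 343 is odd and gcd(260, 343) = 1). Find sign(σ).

Trace 246: π^k(246) = [246, 162, 274, 239, 57, 71, 281] for k=0..6.
Cycle type of π: 49×6 + 7×6 + 1×7; total 19 cycles.
19 cycles on 343: each ℓ→(−1)^(ℓ−1), product (−1)^324 = +1.

+1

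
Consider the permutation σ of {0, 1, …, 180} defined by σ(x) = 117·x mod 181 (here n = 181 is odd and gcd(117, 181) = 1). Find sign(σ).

Trace 1: π^k(1) = [1, 117, 114, 125, 145, 132, 59] for k=0..6.
Cycle lengths of π_117 on ℤ/181ℤ: [15, 15, 15, 15, 15, 15, 15, 15, 15, 15, 15, 15, 1]; 13 cycles in total.
n − c = 181 − 13 = 168; sign = (−1)^168 = +1.

+1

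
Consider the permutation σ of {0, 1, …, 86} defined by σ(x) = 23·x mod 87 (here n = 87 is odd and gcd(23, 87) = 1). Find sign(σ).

-1

Orbit of 25 under x↦23x: [25, 53, 1, 23, 7, 74, 49]… (length divides ord_87(23)).
Cycle lengths of π_23 on ℤ/87ℤ: [14, 14, 14, 14, 7, 7, 7, 7, 2, 1]; 10 cycles in total.
n − c = 87 − 10 = 77; sign = (−1)^77 = -1.
Zolotarev: (23|87) = -1, matching the cycle-count sign.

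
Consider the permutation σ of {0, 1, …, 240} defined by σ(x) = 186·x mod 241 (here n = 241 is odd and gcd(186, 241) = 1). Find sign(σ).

Trace 35: π^k(35) = [35, 3, 76, 158, 227, 47, 66] for k=0..6.
The orbit structure of x ↦ 186x mod 241: 2 orbits of sizes [240, 1].
241 − 2 = 239 transpositions; sign(π) = (−1)^239 = -1.

-1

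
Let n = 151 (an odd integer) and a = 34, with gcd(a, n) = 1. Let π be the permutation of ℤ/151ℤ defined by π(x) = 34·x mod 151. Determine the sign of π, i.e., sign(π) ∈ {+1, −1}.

+1

Orbit of 39 under x↦34x: [39, 118, 86, 55, 58, 9, 4]… (length divides ord_151(34)).
The orbit structure of x ↦ 34x mod 151: 3 orbits of sizes [75, 75, 1].
With 3 cycles on 151 points, sign = (−1)^{151−3} = +1.
The Jacobi symbol (34|151) = +1 (Zolotarev) agrees.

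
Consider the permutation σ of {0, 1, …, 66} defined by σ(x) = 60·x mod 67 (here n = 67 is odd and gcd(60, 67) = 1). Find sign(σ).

Orbit of 9 under x↦60x: [9, 4, 39, 62, 35, 23, 40]… (length divides ord_67(60)).
Decompose π into cycles: lengths [33, 33, 1] (3 cycles, including the fixed point 0).
With 3 cycles on 67 points, sign = (−1)^{67−3} = +1.

+1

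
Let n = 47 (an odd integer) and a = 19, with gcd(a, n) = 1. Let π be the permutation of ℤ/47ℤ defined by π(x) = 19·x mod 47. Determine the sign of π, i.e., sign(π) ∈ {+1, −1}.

Trace 30: π^k(30) = [30, 6, 20, 4, 29, 34, 35] for k=0..6.
2 cycles of lengths [46, 1].
sign(π) = (−1)^{n − #cycles} = (−1)^{47−2} = (−1)^45 = -1.

-1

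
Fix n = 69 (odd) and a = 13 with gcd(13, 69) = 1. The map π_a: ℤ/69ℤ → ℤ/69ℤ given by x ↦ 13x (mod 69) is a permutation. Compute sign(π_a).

Start at x=49: 49 → 16 → 1 → 13 → 31 → 58 → 64 → … (one orbit).
Decompose π into cycles: lengths [11, 11, 11, 11, 11, 11, 1, 1, 1] (9 cycles, including the fixed point 0).
69 − 9 = 60 transpositions; sign(π) = (−1)^60 = +1.

+1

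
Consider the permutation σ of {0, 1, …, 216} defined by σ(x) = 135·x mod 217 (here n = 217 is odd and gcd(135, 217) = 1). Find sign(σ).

-1

Start at x=142: 142 → 74 → 8 → 212 → 193 → 15 → 72 → … (one orbit).
10 cycles of lengths [30, 30, 30, 30, 30, 30, 30, 3, 3, 1].
With 10 cycles on 217 points, sign = (−1)^{217−10} = -1.
The Jacobi symbol (135|217) = -1 (Zolotarev) agrees.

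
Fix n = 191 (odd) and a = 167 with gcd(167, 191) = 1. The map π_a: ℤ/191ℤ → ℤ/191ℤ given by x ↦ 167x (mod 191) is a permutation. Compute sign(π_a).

Orbit of 163 under x↦167x: [163, 99, 107, 106, 130, 127, 8]… (length divides ord_191(167)).
Decompose π into cycles: lengths [190, 1] (2 cycles, including the fixed point 0).
With 2 cycles on 191 points, sign = (−1)^{191−2} = -1.
The Jacobi symbol (167|191) = -1 (Zolotarev) agrees.

-1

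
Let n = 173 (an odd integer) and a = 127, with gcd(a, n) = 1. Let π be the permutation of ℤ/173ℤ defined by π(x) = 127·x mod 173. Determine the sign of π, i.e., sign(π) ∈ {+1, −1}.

Orbit of 50 under x↦127x: [50, 122, 97, 36, 74, 56, 19]… (length divides ord_173(127)).
The orbit structure of x ↦ 127x mod 173: 2 orbits of sizes [172, 1].
With 2 cycles on 173 points, sign = (−1)^{173−2} = -1.
The Jacobi symbol (127|173) = -1 (Zolotarev) agrees.

-1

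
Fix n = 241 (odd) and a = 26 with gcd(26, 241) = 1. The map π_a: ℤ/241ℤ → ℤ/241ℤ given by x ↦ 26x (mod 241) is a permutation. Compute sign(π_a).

Start at x=140: 140 → 25 → 168 → 30 → 57 → 36 → 213 → … (one orbit).
Cycle type of π: 80×3 + 1; total 4 cycles.
241 − 4 = 237 transpositions; sign(π) = (−1)^237 = -1.
(26|241)_J = -1 (Zolotarev's lemma cross-check).

-1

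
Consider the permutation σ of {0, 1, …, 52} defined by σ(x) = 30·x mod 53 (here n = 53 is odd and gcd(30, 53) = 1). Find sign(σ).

-1

Trace 30: π^k(30) = [30, 52, 23, 1] for k=0..3.
Decompose π into cycles: lengths [4, 4, 4, 4, 4, 4, 4, 4, 4, 4, 4, 4, 4, 1] (14 cycles, including the fixed point 0).
n − c = 53 − 14 = 39; sign = (−1)^39 = -1.
Zolotarev: (30|53) = -1, matching the cycle-count sign.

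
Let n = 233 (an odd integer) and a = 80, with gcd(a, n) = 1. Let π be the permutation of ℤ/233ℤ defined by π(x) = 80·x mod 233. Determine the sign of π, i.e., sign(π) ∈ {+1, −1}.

Start at x=228: 228 → 66 → 154 → 204 → 10 → 101 → 158 → … (one orbit).
Decompose π into cycles: lengths [232, 1] (2 cycles, including the fixed point 0).
With 2 cycles on 233 points, sign = (−1)^{233−2} = -1.
(80|233)_J = -1 (Zolotarev's lemma cross-check).

-1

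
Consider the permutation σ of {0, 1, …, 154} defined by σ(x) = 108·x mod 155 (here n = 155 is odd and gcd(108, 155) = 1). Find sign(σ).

Trace 108: π^k(108) = [108, 39, 27, 126, 123, 109, 147] for k=0..6.
Cycle lengths of π_108 on ℤ/155ℤ: [20, 20, 20, 20, 20, 20, 10, 10, 10, 4, 1]; 11 cycles in total.
sign(π) = (−1)^{n − #cycles} = (−1)^{155−11} = (−1)^144 = +1.
(108|155)_J = +1 (Zolotarev's lemma cross-check).

+1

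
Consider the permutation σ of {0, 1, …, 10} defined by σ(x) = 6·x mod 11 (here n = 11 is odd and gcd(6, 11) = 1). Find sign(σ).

Orbit of 7 under x↦6x: [7, 9, 10, 5, 8, 4, 2]… (length divides ord_11(6)).
Decompose π into cycles: lengths [10, 1] (2 cycles, including the fixed point 0).
n − c = 11 − 2 = 9; sign = (−1)^9 = -1.

-1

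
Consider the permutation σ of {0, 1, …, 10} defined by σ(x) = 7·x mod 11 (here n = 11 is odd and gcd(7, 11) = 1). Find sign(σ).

Start at x=8: 8 → 1 → 7 → 5 → 2 → 3 → 10 → … (one orbit).
Cycle lengths of π_7 on ℤ/11ℤ: [10, 1]; 2 cycles in total.
With 2 cycles on 11 points, sign = (−1)^{11−2} = -1.
Check: (7/11) = -1 by Zolotarev.

-1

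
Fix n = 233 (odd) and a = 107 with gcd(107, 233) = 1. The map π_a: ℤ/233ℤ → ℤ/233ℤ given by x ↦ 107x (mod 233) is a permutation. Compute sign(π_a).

Orbit of 225 under x↦107x: [225, 76, 210, 102, 196, 2, 214]… (length divides ord_233(107)).
5 cycles of lengths [58, 58, 58, 58, 1].
With 5 cycles on 233 points, sign = (−1)^{233−5} = +1.
(107|233)_J = +1 (Zolotarev's lemma cross-check).

+1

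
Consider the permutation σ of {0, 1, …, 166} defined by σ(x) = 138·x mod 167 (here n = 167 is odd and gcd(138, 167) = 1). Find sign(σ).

Orbit of 119 under x↦138x: [119, 56, 46, 2, 109, 12, 153]… (length divides ord_167(138)).
2 cycles of lengths [166, 1].
sign(π) = (−1)^{n − #cycles} = (−1)^{167−2} = (−1)^165 = -1.

-1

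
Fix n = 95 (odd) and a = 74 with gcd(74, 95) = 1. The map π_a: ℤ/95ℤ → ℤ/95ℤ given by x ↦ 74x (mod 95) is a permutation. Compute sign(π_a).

Start at x=64: 64 → 81 → 9 → 1 → 74 → 61 → 49 → … (one orbit).
π_74 has 9 disjoint cycles with lengths [18, 18, 18, 18, 9, 9, 2, 2, 1] on {0,…,94}.
9 cycles on 95: each ℓ→(−1)^(ℓ−1), product (−1)^86 = +1.
Check: (74/95) = +1 by Zolotarev.

+1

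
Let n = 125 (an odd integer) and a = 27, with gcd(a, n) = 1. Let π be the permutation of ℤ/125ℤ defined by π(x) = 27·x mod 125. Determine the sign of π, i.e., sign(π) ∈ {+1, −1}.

Trace 119: π^k(119) = [119, 88, 1, 27, 104, 58, 66] for k=0..6.
4 cycles of lengths [100, 20, 4, 1].
sign(π) = (−1)^{n − #cycles} = (−1)^{125−4} = (−1)^121 = -1.
Via Zolotarev, sign(π_{27}) = (27|125) = -1.

-1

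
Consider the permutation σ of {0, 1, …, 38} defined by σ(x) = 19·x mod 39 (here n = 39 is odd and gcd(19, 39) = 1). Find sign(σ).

Orbit of 16 under x↦19x: [16, 31, 4, 37, 1, 19, 10]… (length divides ord_39(19)).
6 cycles of lengths [12, 12, 12, 1, 1, 1].
Σ(ℓ_i−1) = 39−6 = 33; sign = (−1)^33 = -1.

-1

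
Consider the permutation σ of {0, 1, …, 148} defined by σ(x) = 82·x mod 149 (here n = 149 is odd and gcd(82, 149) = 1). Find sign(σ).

Orbit of 29 under x↦82x: [29, 143, 104, 35, 39, 69, 145]… (length divides ord_149(82)).
3 cycles of lengths [74, 74, 1].
149 − 3 = 146 transpositions; sign(π) = (−1)^146 = +1.
Via Zolotarev, sign(π_{82}) = (82|149) = +1.

+1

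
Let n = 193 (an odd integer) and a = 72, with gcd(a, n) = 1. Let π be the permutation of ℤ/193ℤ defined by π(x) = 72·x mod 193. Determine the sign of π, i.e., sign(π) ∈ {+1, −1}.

Start at x=14: 14 → 43 → 8 → 190 → 170 → 81 → 42 → … (one orbit).
7 cycles of lengths [32, 32, 32, 32, 32, 32, 1].
7 cycles on 193: each ℓ→(−1)^(ℓ−1), product (−1)^186 = +1.
The Jacobi symbol (72|193) = +1 (Zolotarev) agrees.

+1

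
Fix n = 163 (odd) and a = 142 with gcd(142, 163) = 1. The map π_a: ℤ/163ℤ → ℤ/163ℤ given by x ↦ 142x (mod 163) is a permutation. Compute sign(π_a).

-1

Orbit of 23 under x↦142x: [23, 6, 37, 38, 17, 132, 162]… (length divides ord_163(142)).
π_142 has 4 disjoint cycles with lengths [54, 54, 54, 1] on {0,…,162}.
With 4 cycles on 163 points, sign = (−1)^{163−4} = -1.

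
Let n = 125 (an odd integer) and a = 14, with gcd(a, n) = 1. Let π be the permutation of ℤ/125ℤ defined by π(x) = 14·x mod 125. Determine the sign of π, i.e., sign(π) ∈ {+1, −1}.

Start at x=56: 56 → 34 → 101 → 39 → 46 → 19 → 16 → … (one orbit).
7 cycles of lengths [50, 50, 10, 10, 2, 2, 1].
Σ(ℓ_i−1) = 125−7 = 118; sign = (−1)^118 = +1.

+1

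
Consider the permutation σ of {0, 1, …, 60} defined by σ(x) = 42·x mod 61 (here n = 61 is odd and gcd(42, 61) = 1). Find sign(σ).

+1

Trace 58: π^k(58) = [58, 57, 15, 20, 47, 22, 9] for k=0..6.
Cycle lengths of π_42 on ℤ/61ℤ: [15, 15, 15, 15, 1]; 5 cycles in total.
n − c = 61 − 5 = 56; sign = (−1)^56 = +1.
(42|61)_J = +1 (Zolotarev's lemma cross-check).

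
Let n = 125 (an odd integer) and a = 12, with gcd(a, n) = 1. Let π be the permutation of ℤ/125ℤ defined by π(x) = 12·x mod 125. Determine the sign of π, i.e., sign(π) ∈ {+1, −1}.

-1

Trace 81: π^k(81) = [81, 97, 39, 93, 116, 17, 79] for k=0..6.
Decompose π into cycles: lengths [100, 20, 4, 1] (4 cycles, including the fixed point 0).
Σ(ℓ_i−1) = 125−4 = 121; sign = (−1)^121 = -1.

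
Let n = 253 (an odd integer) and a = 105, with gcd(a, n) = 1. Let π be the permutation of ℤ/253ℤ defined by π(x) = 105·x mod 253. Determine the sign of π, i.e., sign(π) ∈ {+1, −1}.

Orbit of 233 under x↦105x: [233, 177, 116, 36, 238, 196, 87]… (length divides ord_253(105)).
Cycle type of π: 110×2 + 11×2 + 10 + 1; total 6 cycles.
sign(π) = (−1)^{n − #cycles} = (−1)^{253−6} = (−1)^247 = -1.
Zolotarev: (105|253) = -1, matching the cycle-count sign.

-1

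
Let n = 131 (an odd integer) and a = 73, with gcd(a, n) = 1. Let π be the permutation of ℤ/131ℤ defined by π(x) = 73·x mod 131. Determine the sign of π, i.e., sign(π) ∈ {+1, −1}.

Orbit of 78 under x↦73x: [78, 61, 130, 58, 42, 53, 70]… (length divides ord_131(73)).
14 cycles of lengths [10, 10, 10, 10, 10, 10, 10, 10, 10, 10, 10, 10, 10, 1].
n − c = 131 − 14 = 117; sign = (−1)^117 = -1.
Via Zolotarev, sign(π_{73}) = (73|131) = -1.

-1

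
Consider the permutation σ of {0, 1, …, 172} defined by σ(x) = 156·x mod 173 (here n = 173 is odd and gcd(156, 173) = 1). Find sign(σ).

-1

Start at x=32: 32 → 148 → 79 → 41 → 168 → 85 → 112 → … (one orbit).
2 cycles of lengths [172, 1].
sign(π) = (−1)^{n − #cycles} = (−1)^{173−2} = (−1)^171 = -1.
Via Zolotarev, sign(π_{156}) = (156|173) = -1.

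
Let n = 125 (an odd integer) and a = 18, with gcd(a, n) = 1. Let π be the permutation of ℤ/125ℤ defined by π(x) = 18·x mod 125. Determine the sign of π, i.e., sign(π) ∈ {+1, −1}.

-1

Trace 51: π^k(51) = [51, 43, 24, 57, 26, 93, 49] for k=0..6.
Cycle lengths of π_18 on ℤ/125ℤ: [20, 20, 20, 20, 20, 4, 4, 4, 4, 4, 4, 1]; 12 cycles in total.
125 − 12 = 113 transpositions; sign(π) = (−1)^113 = -1.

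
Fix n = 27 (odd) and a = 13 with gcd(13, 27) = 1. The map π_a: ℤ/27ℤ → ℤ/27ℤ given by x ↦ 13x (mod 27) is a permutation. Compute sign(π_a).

+1

Trace 7: π^k(7) = [7, 10, 22, 16, 19, 4, 25] for k=0..6.
π_13 has 7 disjoint cycles with lengths [9, 9, 3, 3, 1, 1, 1] on {0,…,26}.
With 7 cycles on 27 points, sign = (−1)^{27−7} = +1.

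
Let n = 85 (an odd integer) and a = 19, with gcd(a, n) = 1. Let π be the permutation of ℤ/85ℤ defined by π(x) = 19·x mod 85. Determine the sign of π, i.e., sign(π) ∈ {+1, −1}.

Start at x=1: 1 → 19 → 21 → 59 → 16 → 49 → 81 → … (one orbit).
Cycle lengths of π_19 on ℤ/85ℤ: [8, 8, 8, 8, 8, 8, 8, 8, 8, 8, 2, 2, 1]; 13 cycles in total.
85 − 13 = 72 transpositions; sign(π) = (−1)^72 = +1.

+1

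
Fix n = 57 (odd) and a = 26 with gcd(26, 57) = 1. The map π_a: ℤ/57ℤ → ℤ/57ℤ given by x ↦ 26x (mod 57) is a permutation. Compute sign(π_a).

-1

Start at x=20: 20 → 7 → 11 → 1 → 26 → 49 → 20 (one orbit).
14 cycles of lengths [6, 6, 6, 6, 6, 6, 3, 3, 3, 3, 3, 3, 2, 1].
With 14 cycles on 57 points, sign = (−1)^{57−14} = -1.
Check: (26/57) = -1 by Zolotarev.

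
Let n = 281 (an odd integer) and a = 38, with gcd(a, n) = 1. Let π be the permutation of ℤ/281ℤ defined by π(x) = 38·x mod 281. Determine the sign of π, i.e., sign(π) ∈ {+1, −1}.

Trace 228: π^k(228) = [228, 234, 181, 134, 34, 168, 202] for k=0..6.
6 cycles of lengths [56, 56, 56, 56, 56, 1].
Σ(ℓ_i−1) = 281−6 = 275; sign = (−1)^275 = -1.
Zolotarev: (38|281) = -1, matching the cycle-count sign.

-1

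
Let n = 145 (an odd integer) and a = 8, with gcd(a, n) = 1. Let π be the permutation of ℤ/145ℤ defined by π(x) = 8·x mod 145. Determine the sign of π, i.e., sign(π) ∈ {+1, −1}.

+1

Start at x=111: 111 → 18 → 144 → 137 → 81 → 68 → 109 → … (one orbit).
The orbit structure of x ↦ 8x mod 145: 7 orbits of sizes [28, 28, 28, 28, 28, 4, 1].
sign(π) = (−1)^{n − #cycles} = (−1)^{145−7} = (−1)^138 = +1.
Check: (8/145) = +1 by Zolotarev.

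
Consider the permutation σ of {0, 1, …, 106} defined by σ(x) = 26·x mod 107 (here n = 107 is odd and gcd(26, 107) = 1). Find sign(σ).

-1

Start at x=68: 68 → 56 → 65 → 85 → 70 → 1 → 26 → … (one orbit).
2 cycles of lengths [106, 1].
Σ(ℓ_i−1) = 107−2 = 105; sign = (−1)^105 = -1.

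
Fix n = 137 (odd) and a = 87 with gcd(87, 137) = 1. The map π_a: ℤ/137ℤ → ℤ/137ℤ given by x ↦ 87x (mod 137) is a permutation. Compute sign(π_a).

+1

Orbit of 99 under x↦87x: [99, 119, 78, 73, 49, 16, 22]… (length divides ord_137(87)).
The orbit structure of x ↦ 87x mod 137: 5 orbits of sizes [34, 34, 34, 34, 1].
sign(π) = (−1)^{n − #cycles} = (−1)^{137−5} = (−1)^132 = +1.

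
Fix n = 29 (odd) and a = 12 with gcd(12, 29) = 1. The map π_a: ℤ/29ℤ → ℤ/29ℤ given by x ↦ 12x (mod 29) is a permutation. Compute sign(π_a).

-1

Trace 12: π^k(12) = [12, 28, 17, 1] for k=0..3.
Cycle type of π: 4×7 + 1; total 8 cycles.
29 − 8 = 21 transpositions; sign(π) = (−1)^21 = -1.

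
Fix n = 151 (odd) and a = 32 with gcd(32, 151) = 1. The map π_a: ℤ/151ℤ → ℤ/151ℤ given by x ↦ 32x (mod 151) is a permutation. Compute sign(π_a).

+1

Orbit of 118 under x↦32x: [118, 1, 32]… (length divides ord_151(32)).
Cycle lengths of π_32 on ℤ/151ℤ: [3, 3, 3, 3, 3, 3, 3, 3, 3, 3, 3, 3, 3, 3, 3, 3, 3, 3, 3, 3, 3, 3, 3, 3, 3, 3, 3, 3, 3, 3, 3, 3, 3, 3, 3, 3, 3, 3, 3, 3, 3, 3, 3, 3, 3, 3, 3, 3, 3, 3, 1]; 51 cycles in total.
n − c = 151 − 51 = 100; sign = (−1)^100 = +1.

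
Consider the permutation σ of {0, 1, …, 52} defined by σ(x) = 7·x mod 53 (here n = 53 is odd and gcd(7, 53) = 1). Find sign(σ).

Trace 13: π^k(13) = [13, 38, 1, 7, 49, 25, 16] for k=0..6.
Decompose π into cycles: lengths [26, 26, 1] (3 cycles, including the fixed point 0).
sign(π) = (−1)^{n − #cycles} = (−1)^{53−3} = (−1)^50 = +1.
Zolotarev: (7|53) = +1, matching the cycle-count sign.

+1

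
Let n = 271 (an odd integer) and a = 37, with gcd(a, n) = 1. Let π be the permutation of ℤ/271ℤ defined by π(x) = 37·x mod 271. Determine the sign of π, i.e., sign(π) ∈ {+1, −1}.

+1

Trace 233: π^k(233) = [233, 220, 10, 99, 140, 31, 63] for k=0..6.
Cycle lengths of π_37 on ℤ/271ℤ: [135, 135, 1]; 3 cycles in total.
With 3 cycles on 271 points, sign = (−1)^{271−3} = +1.
Check: (37/271) = +1 by Zolotarev.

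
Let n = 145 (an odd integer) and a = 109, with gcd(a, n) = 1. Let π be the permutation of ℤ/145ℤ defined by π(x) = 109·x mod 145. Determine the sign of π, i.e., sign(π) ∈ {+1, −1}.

Start at x=81: 81 → 129 → 141 → 144 → 36 → 9 → 111 → … (one orbit).
Decompose π into cycles: lengths [14, 14, 14, 14, 14, 14, 14, 14, 14, 14, 2, 2, 1] (13 cycles, including the fixed point 0).
13 cycles on 145: each ℓ→(−1)^(ℓ−1), product (−1)^132 = +1.
The Jacobi symbol (109|145) = +1 (Zolotarev) agrees.

+1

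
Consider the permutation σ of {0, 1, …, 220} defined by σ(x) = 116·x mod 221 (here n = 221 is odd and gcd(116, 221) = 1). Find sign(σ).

-1

Orbit of 142 under x↦116x: [142, 118, 207, 144, 129, 157, 90]… (length divides ord_221(116)).
π_116 has 20 disjoint cycles with lengths [16, 16, 16, 16, 16, 16, 16, 16, 16, 16, 16, 16, 16, 2, 2, 2, 2, 2, 2, 1] on {0,…,220}.
sign(π) = (−1)^{n − #cycles} = (−1)^{221−20} = (−1)^201 = -1.
Check: (116/221) = -1 by Zolotarev.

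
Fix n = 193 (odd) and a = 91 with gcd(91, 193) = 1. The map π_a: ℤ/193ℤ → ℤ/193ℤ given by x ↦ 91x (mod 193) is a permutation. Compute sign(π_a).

Orbit of 8 under x↦91x: [8, 149, 49, 20, 83, 26, 50]… (length divides ord_193(91)).
2 cycles of lengths [192, 1].
Σ(ℓ_i−1) = 193−2 = 191; sign = (−1)^191 = -1.
Zolotarev: (91|193) = -1, matching the cycle-count sign.

-1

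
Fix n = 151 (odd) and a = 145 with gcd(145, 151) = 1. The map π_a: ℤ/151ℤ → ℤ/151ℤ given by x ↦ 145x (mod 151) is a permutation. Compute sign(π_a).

+1

Start at x=18: 18 → 43 → 44 → 38 → 74 → 9 → 97 → … (one orbit).
π_145 has 3 disjoint cycles with lengths [75, 75, 1] on {0,…,150}.
sign(π) = (−1)^{n − #cycles} = (−1)^{151−3} = (−1)^148 = +1.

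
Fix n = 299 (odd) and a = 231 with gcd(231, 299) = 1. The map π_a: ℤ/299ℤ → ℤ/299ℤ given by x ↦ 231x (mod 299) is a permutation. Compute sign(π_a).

Start at x=231: 231 → 139 → 116 → 185 → 277 → 1 → 231 (one orbit).
Decompose π into cycles: lengths [6, 6, 6, 6, 6, 6, 6, 6, 6, 6, 6, 6, 6, 6, 6, 6, 6, 6, 6, 6, 6, 6, 6, 6, 6, 6, 6, 6, 6, 6, 6, 6, 6, 6, 6, 6, 6, 6, 6, 6, 6, 6, 6, 6, 6, 6, 1, 1, 1, 1, 1, 1, 1, 1, 1, 1, 1, 1, 1, 1, 1, 1, 1, 1, 1, 1, 1, 1, 1] (69 cycles, including the fixed point 0).
69 cycles on 299: each ℓ→(−1)^(ℓ−1), product (−1)^230 = +1.
Via Zolotarev, sign(π_{231}) = (231|299) = +1.

+1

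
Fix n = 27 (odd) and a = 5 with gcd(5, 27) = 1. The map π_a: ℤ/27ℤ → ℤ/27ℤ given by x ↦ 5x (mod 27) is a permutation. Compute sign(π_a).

Orbit of 8 under x↦5x: [8, 13, 11, 1, 5, 25, 17]… (length divides ord_27(5)).
The orbit structure of x ↦ 5x mod 27: 4 orbits of sizes [18, 6, 2, 1].
With 4 cycles on 27 points, sign = (−1)^{27−4} = -1.

-1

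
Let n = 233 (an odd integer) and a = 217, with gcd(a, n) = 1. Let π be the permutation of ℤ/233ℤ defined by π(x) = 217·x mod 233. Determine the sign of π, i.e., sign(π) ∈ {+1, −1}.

+1

Orbit of 217 under x↦217x: [217, 23, 98, 63, 157, 51, 116]… (length divides ord_233(217)).
Cycle type of π: 58×4 + 1; total 5 cycles.
sign(π) = (−1)^{n − #cycles} = (−1)^{233−5} = (−1)^228 = +1.
Zolotarev: (217|233) = +1, matching the cycle-count sign.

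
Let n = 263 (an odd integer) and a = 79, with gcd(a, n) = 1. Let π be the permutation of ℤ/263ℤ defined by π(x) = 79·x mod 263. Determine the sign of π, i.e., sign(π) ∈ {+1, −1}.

Orbit of 89 under x↦79x: [89, 193, 256, 236, 234, 76, 218]… (length divides ord_263(79)).
Decompose π into cycles: lengths [262, 1] (2 cycles, including the fixed point 0).
With 2 cycles on 263 points, sign = (−1)^{263−2} = -1.
Zolotarev: (79|263) = -1, matching the cycle-count sign.

-1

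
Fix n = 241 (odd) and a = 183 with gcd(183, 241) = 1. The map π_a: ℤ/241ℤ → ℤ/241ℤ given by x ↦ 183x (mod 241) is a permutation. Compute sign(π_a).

+1

Orbit of 183 under x↦183x: [183, 231, 98, 100, 225, 205, 160]… (length divides ord_241(183)).
Cycle lengths of π_183 on ℤ/241ℤ: [15, 15, 15, 15, 15, 15, 15, 15, 15, 15, 15, 15, 15, 15, 15, 15, 1]; 17 cycles in total.
sign(π) = (−1)^{n − #cycles} = (−1)^{241−17} = (−1)^224 = +1.
Check: (183/241) = +1 by Zolotarev.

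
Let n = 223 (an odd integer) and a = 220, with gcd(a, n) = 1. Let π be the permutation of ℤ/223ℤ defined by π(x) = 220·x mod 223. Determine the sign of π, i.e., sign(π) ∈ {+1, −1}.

Trace 121: π^k(121) = [121, 83, 197, 78, 212, 33, 124] for k=0..6.
Decompose π into cycles: lengths [111, 111, 1] (3 cycles, including the fixed point 0).
With 3 cycles on 223 points, sign = (−1)^{223−3} = +1.

+1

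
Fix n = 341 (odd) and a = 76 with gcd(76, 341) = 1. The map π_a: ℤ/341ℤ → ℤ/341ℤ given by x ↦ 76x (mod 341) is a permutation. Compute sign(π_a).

Start at x=307: 307 → 144 → 32 → 45 → 10 → 78 → 131 → … (one orbit).
Cycle lengths of π_76 on ℤ/341ℤ: [30, 30, 30, 30, 30, 30, 30, 30, 30, 30, 15, 15, 2, 2, 2, 2, 2, 1]; 18 cycles in total.
18 cycles on 341: each ℓ→(−1)^(ℓ−1), product (−1)^323 = -1.
Check: (76/341) = -1 by Zolotarev.

-1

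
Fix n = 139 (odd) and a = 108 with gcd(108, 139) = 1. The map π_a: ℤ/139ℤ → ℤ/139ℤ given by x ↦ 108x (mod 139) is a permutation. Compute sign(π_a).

-1

Orbit of 52 under x↦108x: [52, 56, 71, 23, 121, 2, 77]… (length divides ord_139(108)).
Cycle lengths of π_108 on ℤ/139ℤ: [138, 1]; 2 cycles in total.
With 2 cycles on 139 points, sign = (−1)^{139−2} = -1.
(108|139)_J = -1 (Zolotarev's lemma cross-check).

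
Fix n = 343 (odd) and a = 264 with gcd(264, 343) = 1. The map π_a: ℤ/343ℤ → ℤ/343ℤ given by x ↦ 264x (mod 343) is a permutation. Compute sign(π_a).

Start at x=99: 99 → 68 → 116 → 97 → 226 → 325 → 50 → … (one orbit).
π_264 has 16 disjoint cycles with lengths [42, 42, 42, 42, 42, 42, 42, 6, 6, 6, 6, 6, 6, 6, 6, 1] on {0,…,342}.
16 cycles on 343: each ℓ→(−1)^(ℓ−1), product (−1)^327 = -1.

-1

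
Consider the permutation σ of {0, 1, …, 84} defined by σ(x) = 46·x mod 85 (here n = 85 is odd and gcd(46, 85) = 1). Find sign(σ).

Trace 41: π^k(41) = [41, 16, 56, 26, 6, 21, 31] for k=0..6.
Cycle lengths of π_46 on ℤ/85ℤ: [16, 16, 16, 16, 16, 1, 1, 1, 1, 1]; 10 cycles in total.
Σ(ℓ_i−1) = 85−10 = 75; sign = (−1)^75 = -1.
Via Zolotarev, sign(π_{46}) = (46|85) = -1.

-1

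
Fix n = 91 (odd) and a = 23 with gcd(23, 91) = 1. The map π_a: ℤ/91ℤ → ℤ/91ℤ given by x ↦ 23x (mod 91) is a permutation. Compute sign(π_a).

+1

Start at x=74: 74 → 64 → 16 → 4 → 1 → 23 → 74 (one orbit).
Cycle lengths of π_23 on ℤ/91ℤ: [6, 6, 6, 6, 6, 6, 6, 6, 6, 6, 6, 6, 6, 6, 3, 3, 1]; 17 cycles in total.
17 cycles on 91: each ℓ→(−1)^(ℓ−1), product (−1)^74 = +1.
(23|91)_J = +1 (Zolotarev's lemma cross-check).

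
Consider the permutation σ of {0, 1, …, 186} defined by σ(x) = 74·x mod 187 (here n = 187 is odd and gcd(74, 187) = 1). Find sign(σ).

Trace 166: π^k(166) = [166, 129, 9, 105, 103, 142, 36] for k=0..6.
5 cycles of lengths [80, 80, 16, 10, 1].
Σ(ℓ_i−1) = 187−5 = 182; sign = (−1)^182 = +1.

+1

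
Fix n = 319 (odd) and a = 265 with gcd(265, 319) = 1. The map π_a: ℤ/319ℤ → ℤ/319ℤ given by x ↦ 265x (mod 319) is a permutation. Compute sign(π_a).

+1

Orbit of 45 under x↦265x: [45, 122, 111, 67, 210, 144, 199]… (length divides ord_319(265)).
Cycle type of π: 14×22 + 1×11; total 33 cycles.
sign(π) = (−1)^{n − #cycles} = (−1)^{319−33} = (−1)^286 = +1.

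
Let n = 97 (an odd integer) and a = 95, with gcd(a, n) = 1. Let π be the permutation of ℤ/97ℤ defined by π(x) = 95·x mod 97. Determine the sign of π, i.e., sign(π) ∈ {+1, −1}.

Start at x=96: 96 → 2 → 93 → 8 → 81 → 32 → 33 → … (one orbit).
π_95 has 3 disjoint cycles with lengths [48, 48, 1] on {0,…,96}.
97 − 3 = 94 transpositions; sign(π) = (−1)^94 = +1.

+1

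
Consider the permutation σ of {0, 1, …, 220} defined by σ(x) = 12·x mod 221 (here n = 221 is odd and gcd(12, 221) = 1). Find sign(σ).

Trace 118: π^k(118) = [118, 90, 196, 142, 157, 116, 66] for k=0..6.
20 cycles of lengths [16, 16, 16, 16, 16, 16, 16, 16, 16, 16, 16, 16, 16, 2, 2, 2, 2, 2, 2, 1].
221 − 20 = 201 transpositions; sign(π) = (−1)^201 = -1.
The Jacobi symbol (12|221) = -1 (Zolotarev) agrees.

-1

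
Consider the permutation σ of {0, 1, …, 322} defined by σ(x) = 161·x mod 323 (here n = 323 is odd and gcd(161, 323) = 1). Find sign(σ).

+1

Trace 149: π^k(149) = [149, 87, 118, 264, 191, 66, 290] for k=0..6.
Cycle lengths of π_161 on ℤ/323ℤ: [72, 72, 72, 72, 9, 9, 8, 8, 1]; 9 cycles in total.
9 cycles on 323: each ℓ→(−1)^(ℓ−1), product (−1)^314 = +1.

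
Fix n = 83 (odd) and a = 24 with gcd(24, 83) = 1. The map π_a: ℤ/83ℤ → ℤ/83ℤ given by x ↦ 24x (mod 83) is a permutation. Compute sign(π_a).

-1

Start at x=72: 72 → 68 → 55 → 75 → 57 → 40 → 47 → … (one orbit).
Cycle lengths of π_24 on ℤ/83ℤ: [82, 1]; 2 cycles in total.
Σ(ℓ_i−1) = 83−2 = 81; sign = (−1)^81 = -1.
Zolotarev: (24|83) = -1, matching the cycle-count sign.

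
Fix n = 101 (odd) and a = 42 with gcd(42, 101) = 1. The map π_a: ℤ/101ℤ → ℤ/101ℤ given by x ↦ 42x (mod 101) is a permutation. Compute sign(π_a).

-1

Orbit of 25 under x↦42x: [25, 40, 64, 62, 79, 86, 77]… (length divides ord_101(42)).
Decompose π into cycles: lengths [100, 1] (2 cycles, including the fixed point 0).
With 2 cycles on 101 points, sign = (−1)^{101−2} = -1.
(42|101)_J = -1 (Zolotarev's lemma cross-check).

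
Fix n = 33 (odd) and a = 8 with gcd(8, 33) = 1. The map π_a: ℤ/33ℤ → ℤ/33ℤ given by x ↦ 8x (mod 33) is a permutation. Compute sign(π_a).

+1

Orbit of 31 under x↦8x: [31, 17, 4, 32, 25, 2, 16]… (length divides ord_33(8)).
The orbit structure of x ↦ 8x mod 33: 5 orbits of sizes [10, 10, 10, 2, 1].
5 cycles on 33: each ℓ→(−1)^(ℓ−1), product (−1)^28 = +1.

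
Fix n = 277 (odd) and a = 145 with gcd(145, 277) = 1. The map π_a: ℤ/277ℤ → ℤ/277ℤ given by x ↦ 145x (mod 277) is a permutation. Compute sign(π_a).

Orbit of 276 under x↦145x: [276, 132, 27, 37, 102, 109, 16]… (length divides ord_277(145)).
π_145 has 4 disjoint cycles with lengths [92, 92, 92, 1] on {0,…,276}.
n − c = 277 − 4 = 273; sign = (−1)^273 = -1.

-1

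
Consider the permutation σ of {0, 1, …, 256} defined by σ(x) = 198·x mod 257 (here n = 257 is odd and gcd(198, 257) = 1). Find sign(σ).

+1

Orbit of 193 under x↦198x: [193, 178, 35, 248, 17, 25, 67]… (length divides ord_257(198)).
3 cycles of lengths [128, 128, 1].
With 3 cycles on 257 points, sign = (−1)^{257−3} = +1.
The Jacobi symbol (198|257) = +1 (Zolotarev) agrees.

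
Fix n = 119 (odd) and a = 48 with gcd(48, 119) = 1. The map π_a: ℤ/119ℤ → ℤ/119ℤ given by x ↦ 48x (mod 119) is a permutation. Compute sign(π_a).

Start at x=1: 1 → 48 → 43 → 41 → 64 → 97 → 15 → … (one orbit).
The orbit structure of x ↦ 48x mod 119: 11 orbits of sizes [16, 16, 16, 16, 16, 16, 16, 2, 2, 2, 1].
n − c = 119 − 11 = 108; sign = (−1)^108 = +1.
Zolotarev: (48|119) = +1, matching the cycle-count sign.

+1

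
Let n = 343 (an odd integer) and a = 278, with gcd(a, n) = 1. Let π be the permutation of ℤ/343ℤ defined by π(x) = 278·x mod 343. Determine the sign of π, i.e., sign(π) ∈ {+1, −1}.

Start at x=57: 57 → 68 → 39 → 209 → 135 → 143 → 309 → … (one orbit).
π_278 has 4 disjoint cycles with lengths [294, 42, 6, 1] on {0,…,342}.
n − c = 343 − 4 = 339; sign = (−1)^339 = -1.

-1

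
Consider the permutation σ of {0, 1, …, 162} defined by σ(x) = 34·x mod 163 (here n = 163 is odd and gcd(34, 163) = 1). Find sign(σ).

Start at x=39: 39 → 22 → 96 → 4 → 136 → 60 → 84 → … (one orbit).
The orbit structure of x ↦ 34x mod 163: 3 orbits of sizes [81, 81, 1].
sign(π) = (−1)^{n − #cycles} = (−1)^{163−3} = (−1)^160 = +1.
Via Zolotarev, sign(π_{34}) = (34|163) = +1.

+1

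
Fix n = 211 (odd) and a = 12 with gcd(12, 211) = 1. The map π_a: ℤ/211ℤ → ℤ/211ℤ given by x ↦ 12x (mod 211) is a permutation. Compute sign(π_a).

-1

Start at x=123: 123 → 210 → 199 → 67 → 171 → 153 → 148 → … (one orbit).
Cycle lengths of π_12 on ℤ/211ℤ: [14, 14, 14, 14, 14, 14, 14, 14, 14, 14, 14, 14, 14, 14, 14, 1]; 16 cycles in total.
n − c = 211 − 16 = 195; sign = (−1)^195 = -1.
Check: (12/211) = -1 by Zolotarev.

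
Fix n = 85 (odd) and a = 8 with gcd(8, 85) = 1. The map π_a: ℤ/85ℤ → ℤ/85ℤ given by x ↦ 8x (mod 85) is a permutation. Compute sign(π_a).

-1

Start at x=43: 43 → 4 → 32 → 1 → 8 → 64 → 2 → … (one orbit).
12 cycles of lengths [8, 8, 8, 8, 8, 8, 8, 8, 8, 8, 4, 1].
85 − 12 = 73 transpositions; sign(π) = (−1)^73 = -1.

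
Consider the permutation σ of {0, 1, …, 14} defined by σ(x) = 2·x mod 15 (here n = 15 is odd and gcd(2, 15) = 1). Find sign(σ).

Start at x=4: 4 → 8 → 1 → 2 → 4 (one orbit).
The orbit structure of x ↦ 2x mod 15: 5 orbits of sizes [4, 4, 4, 2, 1].
Σ(ℓ_i−1) = 15−5 = 10; sign = (−1)^10 = +1.
(2|15)_J = +1 (Zolotarev's lemma cross-check).

+1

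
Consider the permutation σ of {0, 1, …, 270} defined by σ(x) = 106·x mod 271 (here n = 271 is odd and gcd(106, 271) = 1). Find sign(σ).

Start at x=125: 125 → 242 → 178 → 169 → 28 → 258 → 248 → … (one orbit).
31 cycles of lengths [9, 9, 9, 9, 9, 9, 9, 9, 9, 9, 9, 9, 9, 9, 9, 9, 9, 9, 9, 9, 9, 9, 9, 9, 9, 9, 9, 9, 9, 9, 1].
sign(π) = (−1)^{n − #cycles} = (−1)^{271−31} = (−1)^240 = +1.

+1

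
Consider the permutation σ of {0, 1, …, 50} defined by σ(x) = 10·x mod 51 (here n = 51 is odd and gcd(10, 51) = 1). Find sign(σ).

Orbit of 43 under x↦10x: [43, 22, 16, 7, 19, 37, 13]… (length divides ord_51(10)).
Cycle lengths of π_10 on ℤ/51ℤ: [16, 16, 16, 1, 1, 1]; 6 cycles in total.
6 cycles on 51: each ℓ→(−1)^(ℓ−1), product (−1)^45 = -1.
Check: (10/51) = -1 by Zolotarev.

-1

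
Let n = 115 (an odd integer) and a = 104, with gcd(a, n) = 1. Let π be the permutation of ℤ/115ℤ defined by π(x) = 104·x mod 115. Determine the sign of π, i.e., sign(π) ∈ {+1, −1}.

Trace 4: π^k(4) = [4, 71, 24, 81, 29, 26, 59] for k=0..6.
Cycle type of π: 22×4 + 11×2 + 2×2 + 1; total 9 cycles.
n − c = 115 − 9 = 106; sign = (−1)^106 = +1.
Via Zolotarev, sign(π_{104}) = (104|115) = +1.

+1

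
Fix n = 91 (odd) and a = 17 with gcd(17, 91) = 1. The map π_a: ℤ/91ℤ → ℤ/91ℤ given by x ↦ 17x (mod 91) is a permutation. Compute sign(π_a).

-1

Start at x=75: 75 → 1 → 17 → 16 → 90 → 74 → 75 (one orbit).
Cycle type of π: 6×15 + 1; total 16 cycles.
16 cycles on 91: each ℓ→(−1)^(ℓ−1), product (−1)^75 = -1.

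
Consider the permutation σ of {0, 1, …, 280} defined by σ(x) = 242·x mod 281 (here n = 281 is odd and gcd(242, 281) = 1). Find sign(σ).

Trace 242: π^k(242) = [242, 116, 253, 249, 124, 222, 53] for k=0..6.
Decompose π into cycles: lengths [28, 28, 28, 28, 28, 28, 28, 28, 28, 28, 1] (11 cycles, including the fixed point 0).
11 cycles on 281: each ℓ→(−1)^(ℓ−1), product (−1)^270 = +1.
The Jacobi symbol (242|281) = +1 (Zolotarev) agrees.

+1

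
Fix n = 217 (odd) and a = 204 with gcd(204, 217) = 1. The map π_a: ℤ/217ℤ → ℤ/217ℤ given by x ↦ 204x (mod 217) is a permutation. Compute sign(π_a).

Orbit of 134 under x↦204x: [134, 211, 78, 71, 162, 64, 36]… (length divides ord_217(204)).
π_204 has 21 disjoint cycles with lengths [15, 15, 15, 15, 15, 15, 15, 15, 15, 15, 15, 15, 15, 15, 1, 1, 1, 1, 1, 1, 1] on {0,…,216}.
21 cycles on 217: each ℓ→(−1)^(ℓ−1), product (−1)^196 = +1.
Via Zolotarev, sign(π_{204}) = (204|217) = +1.

+1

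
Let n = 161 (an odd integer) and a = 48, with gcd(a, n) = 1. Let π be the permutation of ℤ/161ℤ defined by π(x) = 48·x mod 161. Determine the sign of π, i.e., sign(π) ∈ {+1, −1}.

Trace 50: π^k(50) = [50, 146, 85, 55, 64, 13, 141] for k=0..6.
Cycle lengths of π_48 on ℤ/161ℤ: [22, 22, 22, 22, 22, 22, 11, 11, 2, 2, 2, 1]; 12 cycles in total.
With 12 cycles on 161 points, sign = (−1)^{161−12} = -1.
(48|161)_J = -1 (Zolotarev's lemma cross-check).

-1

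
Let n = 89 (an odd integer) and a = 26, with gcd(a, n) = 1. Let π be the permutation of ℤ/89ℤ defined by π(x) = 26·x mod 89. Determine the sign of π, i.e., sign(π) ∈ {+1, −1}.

Start at x=16: 16 → 60 → 47 → 65 → 88 → 63 → 36 → … (one orbit).
Decompose π into cycles: lengths [88, 1] (2 cycles, including the fixed point 0).
n − c = 89 − 2 = 87; sign = (−1)^87 = -1.

-1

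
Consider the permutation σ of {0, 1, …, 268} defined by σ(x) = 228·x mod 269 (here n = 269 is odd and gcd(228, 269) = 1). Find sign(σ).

Orbit of 166 under x↦228x: [166, 188, 93, 222, 44, 79, 258]… (length divides ord_269(228)).
Cycle lengths of π_228 on ℤ/269ℤ: [134, 134, 1]; 3 cycles in total.
269 − 3 = 266 transpositions; sign(π) = (−1)^266 = +1.
Check: (228/269) = +1 by Zolotarev.

+1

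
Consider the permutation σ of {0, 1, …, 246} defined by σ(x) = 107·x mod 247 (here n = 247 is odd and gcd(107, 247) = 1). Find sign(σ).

Orbit of 87 under x↦107x: [87, 170, 159, 217, 1, 107]… (length divides ord_247(107)).
Cycle lengths of π_107 on ℤ/247ℤ: [6, 6, 6, 6, 6, 6, 6, 6, 6, 6, 6, 6, 6, 6, 6, 6, 6, 6, 6, 6, 6, 6, 6, 6, 6, 6, 6, 6, 6, 6, 6, 6, 6, 6, 6, 6, 6, 6, 6, 3, 3, 3, 3, 1]; 44 cycles in total.
247 − 44 = 203 transpositions; sign(π) = (−1)^203 = -1.

-1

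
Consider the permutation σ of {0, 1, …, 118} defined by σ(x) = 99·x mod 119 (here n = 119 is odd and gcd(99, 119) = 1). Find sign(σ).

Orbit of 78 under x↦99x: [78, 106, 22, 36, 113, 1, 99]… (length divides ord_119(99)).
π_99 has 14 disjoint cycles with lengths [16, 16, 16, 16, 16, 16, 16, 1, 1, 1, 1, 1, 1, 1] on {0,…,118}.
14 cycles on 119: each ℓ→(−1)^(ℓ−1), product (−1)^105 = -1.
(99|119)_J = -1 (Zolotarev's lemma cross-check).

-1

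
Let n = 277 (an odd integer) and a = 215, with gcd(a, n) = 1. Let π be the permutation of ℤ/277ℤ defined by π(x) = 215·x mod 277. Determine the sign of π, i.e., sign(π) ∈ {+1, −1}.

+1

Start at x=155: 155 → 85 → 270 → 157 → 238 → 202 → 218 → … (one orbit).
5 cycles of lengths [69, 69, 69, 69, 1].
With 5 cycles on 277 points, sign = (−1)^{277−5} = +1.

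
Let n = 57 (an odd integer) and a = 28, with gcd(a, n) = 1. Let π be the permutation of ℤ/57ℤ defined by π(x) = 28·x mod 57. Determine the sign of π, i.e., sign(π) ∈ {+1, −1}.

Trace 4: π^k(4) = [4, 55, 1, 28, 43, 7, 25] for k=0..6.
Decompose π into cycles: lengths [9, 9, 9, 9, 9, 9, 1, 1, 1] (9 cycles, including the fixed point 0).
n − c = 57 − 9 = 48; sign = (−1)^48 = +1.
The Jacobi symbol (28|57) = +1 (Zolotarev) agrees.

+1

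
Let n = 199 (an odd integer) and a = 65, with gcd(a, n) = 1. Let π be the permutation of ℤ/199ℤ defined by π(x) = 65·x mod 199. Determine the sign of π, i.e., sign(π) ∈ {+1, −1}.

+1

Orbit of 16 under x↦65x: [16, 45, 139, 80, 26, 98, 2]… (length divides ord_199(65)).
The orbit structure of x ↦ 65x mod 199: 3 orbits of sizes [99, 99, 1].
n − c = 199 − 3 = 196; sign = (−1)^196 = +1.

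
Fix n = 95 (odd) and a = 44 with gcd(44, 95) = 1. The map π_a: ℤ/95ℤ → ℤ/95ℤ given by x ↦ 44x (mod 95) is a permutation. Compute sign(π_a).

Start at x=66: 66 → 54 → 1 → 44 → 36 → 64 → 61 → … (one orbit).
π_44 has 9 disjoint cycles with lengths [18, 18, 18, 18, 9, 9, 2, 2, 1] on {0,…,94}.
9 cycles on 95: each ℓ→(−1)^(ℓ−1), product (−1)^86 = +1.
Zolotarev: (44|95) = +1, matching the cycle-count sign.

+1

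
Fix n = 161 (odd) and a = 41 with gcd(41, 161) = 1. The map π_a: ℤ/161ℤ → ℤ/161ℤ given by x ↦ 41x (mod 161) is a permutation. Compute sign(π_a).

Start at x=64: 64 → 48 → 36 → 27 → 141 → 146 → 29 → … (one orbit).
π_41 has 12 disjoint cycles with lengths [22, 22, 22, 22, 22, 22, 11, 11, 2, 2, 2, 1] on {0,…,160}.
12 cycles on 161: each ℓ→(−1)^(ℓ−1), product (−1)^149 = -1.

-1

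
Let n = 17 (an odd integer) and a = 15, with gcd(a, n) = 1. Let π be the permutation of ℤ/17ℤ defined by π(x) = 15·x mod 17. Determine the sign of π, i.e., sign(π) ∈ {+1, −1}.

Start at x=1: 1 → 15 → 4 → 9 → 16 → 2 → 13 → … (one orbit).
3 cycles of lengths [8, 8, 1].
3 cycles on 17: each ℓ→(−1)^(ℓ−1), product (−1)^14 = +1.
Check: (15/17) = +1 by Zolotarev.

+1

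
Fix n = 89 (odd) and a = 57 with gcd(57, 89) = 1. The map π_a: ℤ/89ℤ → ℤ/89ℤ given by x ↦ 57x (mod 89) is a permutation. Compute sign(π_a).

+1

Trace 78: π^k(78) = [78, 85, 39, 87, 64, 88, 32] for k=0..6.
Cycle lengths of π_57 on ℤ/89ℤ: [22, 22, 22, 22, 1]; 5 cycles in total.
n − c = 89 − 5 = 84; sign = (−1)^84 = +1.
Via Zolotarev, sign(π_{57}) = (57|89) = +1.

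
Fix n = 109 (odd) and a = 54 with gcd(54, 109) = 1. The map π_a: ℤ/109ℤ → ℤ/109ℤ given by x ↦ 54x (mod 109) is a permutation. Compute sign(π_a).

-1

Orbit of 41 under x↦54x: [41, 34, 92, 63, 23, 43, 33]… (length divides ord_109(54)).
Cycle type of π: 36×3 + 1; total 4 cycles.
sign(π) = (−1)^{n − #cycles} = (−1)^{109−4} = (−1)^105 = -1.
Zolotarev: (54|109) = -1, matching the cycle-count sign.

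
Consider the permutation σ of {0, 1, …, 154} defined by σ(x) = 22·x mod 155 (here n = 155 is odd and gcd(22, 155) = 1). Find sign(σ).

Trace 101: π^k(101) = [101, 52, 59, 58, 36, 17, 64] for k=0..6.
Cycle lengths of π_22 on ℤ/155ℤ: [60, 60, 30, 4, 1]; 5 cycles in total.
n − c = 155 − 5 = 150; sign = (−1)^150 = +1.
Check: (22/155) = +1 by Zolotarev.

+1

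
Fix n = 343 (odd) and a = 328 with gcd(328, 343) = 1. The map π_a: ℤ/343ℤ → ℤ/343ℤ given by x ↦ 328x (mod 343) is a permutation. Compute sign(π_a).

-1

Trace 335: π^k(335) = [335, 120, 258, 246, 83, 127, 153] for k=0..6.
Decompose π into cycles: lengths [98, 98, 98, 14, 14, 14, 2, 2, 2, 1] (10 cycles, including the fixed point 0).
343 − 10 = 333 transpositions; sign(π) = (−1)^333 = -1.
(328|343)_J = -1 (Zolotarev's lemma cross-check).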